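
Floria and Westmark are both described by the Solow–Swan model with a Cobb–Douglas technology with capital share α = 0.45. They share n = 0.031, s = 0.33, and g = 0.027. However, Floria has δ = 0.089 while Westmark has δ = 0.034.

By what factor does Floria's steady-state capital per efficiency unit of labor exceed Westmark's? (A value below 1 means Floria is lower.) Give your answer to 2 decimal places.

Steady-state k* = [s/(n + g + δ)]^(1/(1−α)), so the ratio is [ (s_F/(n + g + δ)_F) / (s_W/(n + g + δ)_W) ]^1.8182.
s_F/(n + g + δ)_F = 0.33/0.147 = 2.2449; s_W/(n + g + δ)_W = 0.33/0.092 = 3.5870.
Ratio = (2.2449/3.5870)^1.8182 = 0.6258^1.8182 ≈ 0.4265

ratio ≈ 0.43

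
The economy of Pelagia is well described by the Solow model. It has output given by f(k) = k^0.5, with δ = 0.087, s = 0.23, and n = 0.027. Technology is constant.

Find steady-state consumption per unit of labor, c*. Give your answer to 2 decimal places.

c* ≈ 1.55

In steady state, investment equals break-even investment: s·k^α = (n + δ)·k.
Dividing both sides by k: k^(1−α) = s / (n + δ).
k^0.5 = 0.23 / (0.027 + 0.087) = 0.23 / 0.114 = 2.0175
k* = 2.0175^(1/0.5) ≈ 4.0703
y* = (k*)^α = 4.0703^0.5 ≈ 2.0175
c* = (1 − s)·y* = (1 − 0.23) × 2.0175 ≈ 1.5535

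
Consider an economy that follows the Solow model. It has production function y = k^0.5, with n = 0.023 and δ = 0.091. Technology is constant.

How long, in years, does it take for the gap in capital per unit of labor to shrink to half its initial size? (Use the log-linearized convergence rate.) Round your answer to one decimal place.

half-life ≈ 12.2 years

Near the steady state the convergence rate is λ = (1 − α)(n + δ).
λ = (1 − 0.5) × 0.114 = 0.5 × 0.114 = 0.0570
Half-life = ln 2 / λ = 0.6931 / 0.0570 ≈ 12.16 years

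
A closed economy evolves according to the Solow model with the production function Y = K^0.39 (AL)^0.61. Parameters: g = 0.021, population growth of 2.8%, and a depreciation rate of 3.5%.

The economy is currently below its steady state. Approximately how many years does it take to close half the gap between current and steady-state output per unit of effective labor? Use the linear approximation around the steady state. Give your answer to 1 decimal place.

Near the steady state the convergence rate is λ = (1 − α)(n + g + δ).
λ = (1 − 0.39) × 0.084 = 0.61 × 0.084 = 0.05124
Half-life = ln 2 / λ = 0.6931 / 0.05124 ≈ 13.53 years

half-life ≈ 13.5 years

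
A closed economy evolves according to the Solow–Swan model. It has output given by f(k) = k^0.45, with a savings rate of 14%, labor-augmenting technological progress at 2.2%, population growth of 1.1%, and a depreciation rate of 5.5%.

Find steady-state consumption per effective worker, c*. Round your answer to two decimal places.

In steady state, investment equals break-even investment: s·k^α = (n + g + δ)·k.
Rearranging, k^(1−α) = s / (n + g + δ).
k^0.55 = 0.14 / (0.011 + 0.022 + 0.055) = 0.14 / 0.088 = 1.5909
k* = 1.5909^(1/0.55) ≈ 2.3261
y* = (k*)^α = 2.3261^0.45 ≈ 1.4621
c* = (1 − s)·y* = (1 − 0.14) × 1.4621 ≈ 1.2574

c* = 1.26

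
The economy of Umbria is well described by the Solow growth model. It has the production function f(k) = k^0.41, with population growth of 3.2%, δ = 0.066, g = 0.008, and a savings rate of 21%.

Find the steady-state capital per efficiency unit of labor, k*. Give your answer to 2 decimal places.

At the steady state, Δk = 0, so s·k^α = (n + g + δ)·k.
Dividing both sides by k: k^(1−α) = s / (n + g + δ).
k^0.59 = 0.21 / (0.032 + 0.008 + 0.066) = 0.21 / 0.106 = 1.9811
k* = 1.9811^(1/0.59) ≈ 3.1859

k* ≈ 3.19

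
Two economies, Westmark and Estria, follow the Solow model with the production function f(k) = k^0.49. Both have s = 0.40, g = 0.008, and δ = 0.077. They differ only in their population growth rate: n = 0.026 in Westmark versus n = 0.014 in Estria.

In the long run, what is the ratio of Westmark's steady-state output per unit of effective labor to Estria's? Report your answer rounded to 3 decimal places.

y*_W / y*_E ≈ 0.896

Steady-state y* = [s/(n + g + δ)]^(α/(1−α)), so the ratio is [ (s_W/(n + g + δ)_W) / (s_E/(n + g + δ)_E) ]^0.9608.
s_W/(n + g + δ)_W = 0.40/0.111 = 3.6036; s_E/(n + g + δ)_E = 0.40/0.099 = 4.0404.
Ratio = (3.6036/4.0404)^0.9608 = 0.8919^0.9608 ≈ 0.8959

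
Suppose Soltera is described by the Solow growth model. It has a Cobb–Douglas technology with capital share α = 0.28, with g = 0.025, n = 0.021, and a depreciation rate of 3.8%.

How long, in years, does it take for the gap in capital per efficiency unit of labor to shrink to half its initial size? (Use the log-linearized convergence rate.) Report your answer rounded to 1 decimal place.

half-life ≈ 11.5 years

Near the steady state the convergence rate is λ = (1 − α)(n + g + δ).
λ = (1 − 0.28) × 0.084 = 0.72 × 0.084 = 0.06048
Half-life = ln 2 / λ = 0.6931 / 0.06048 ≈ 11.46 years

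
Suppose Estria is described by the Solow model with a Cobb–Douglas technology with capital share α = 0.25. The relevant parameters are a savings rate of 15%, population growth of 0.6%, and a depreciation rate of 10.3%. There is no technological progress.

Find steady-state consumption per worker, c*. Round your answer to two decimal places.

At the steady state, Δk = 0, so s·k^α = (n + δ)·k.
Rearranging, k^(1−α) = s / (n + δ).
k^0.75 = 0.15 / (0.006 + 0.103) = 0.15 / 0.109 = 1.3761
k* = 1.3761^(1/0.75) ≈ 1.5306
y* = (k*)^α = 1.5306^0.25 ≈ 1.1123
c* = (1 − s)·y* = (1 − 0.15) × 1.1123 ≈ 0.9455

c* = 0.95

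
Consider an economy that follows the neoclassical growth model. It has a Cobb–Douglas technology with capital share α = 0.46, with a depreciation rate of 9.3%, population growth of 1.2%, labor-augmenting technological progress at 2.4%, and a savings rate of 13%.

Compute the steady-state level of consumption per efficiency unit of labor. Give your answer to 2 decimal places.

In steady state, investment equals break-even investment: s·k^α = (n + g + δ)·k.
Dividing both sides by k: k^(1−α) = s / (n + g + δ).
k^0.54 = 0.13 / (0.012 + 0.024 + 0.093) = 0.13 / 0.129 = 1.0078
k* = 1.0078^(1/0.54) ≈ 1.0145
y* = (k*)^α = 1.0145^0.46 ≈ 1.0066
c* = (1 − s)·y* = (1 − 0.13) × 1.0066 ≈ 0.8757

c* ≈ 0.88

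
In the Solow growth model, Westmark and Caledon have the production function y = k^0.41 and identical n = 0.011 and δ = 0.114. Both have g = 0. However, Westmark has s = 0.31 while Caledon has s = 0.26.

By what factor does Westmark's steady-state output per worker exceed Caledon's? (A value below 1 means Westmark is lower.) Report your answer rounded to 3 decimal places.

y*_W / y*_C ≈ 1.130

Steady-state y* = [s/(n + δ)]^(α/(1−α)), so the ratio is [ (s_W/(n + δ)_W) / (s_C/(n + δ)_C) ]^0.6949.
s_W/(n + δ)_W = 0.31/0.125 = 2.4800; s_C/(n + δ)_C = 0.26/0.125 = 2.0800.
Ratio = (2.4800/2.0800)^0.6949 = 1.1923^0.6949 ≈ 1.1300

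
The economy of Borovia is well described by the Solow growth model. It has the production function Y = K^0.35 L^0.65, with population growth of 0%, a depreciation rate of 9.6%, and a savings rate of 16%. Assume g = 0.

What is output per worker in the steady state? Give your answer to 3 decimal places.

y* ≈ 1.317

Steady state requires s·f(k) = (n + δ)·k, i.e. s·k^α = (n + δ)·k.
Dividing both sides by k: k^(1−α) = s / (n + δ).
k^0.65 = 0.16 / (0.000 + 0.096) = 0.16 / 0.096 = 1.6667
k* = 1.6667^(1/0.65) ≈ 2.1944
y* = (k*)^α = 2.1944^0.35 ≈ 1.3166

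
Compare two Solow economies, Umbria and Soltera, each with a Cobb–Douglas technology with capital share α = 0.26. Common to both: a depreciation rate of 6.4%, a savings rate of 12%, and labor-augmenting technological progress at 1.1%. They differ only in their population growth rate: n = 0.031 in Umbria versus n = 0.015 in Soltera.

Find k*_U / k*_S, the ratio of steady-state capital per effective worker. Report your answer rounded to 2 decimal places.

k*_U / k*_S ≈ 0.80

Steady-state k* = [s/(n + g + δ)]^(1/(1−α)), so the ratio is [ (s_U/(n + g + δ)_U) / (s_S/(n + g + δ)_S) ]^1.3514.
s_U/(n + g + δ)_U = 0.12/0.106 = 1.1321; s_S/(n + g + δ)_S = 0.12/0.090 = 1.3333.
Ratio = (1.1321/1.3333)^1.3514 = 0.8491^1.3514 ≈ 0.8017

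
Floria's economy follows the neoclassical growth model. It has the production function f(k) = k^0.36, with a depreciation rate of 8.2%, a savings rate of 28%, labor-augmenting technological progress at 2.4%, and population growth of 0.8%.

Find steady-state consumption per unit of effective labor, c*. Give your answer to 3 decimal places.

In steady state, investment equals break-even investment: s·k^α = (n + g + δ)·k.
Dividing both sides by k: k^(1−α) = s / (n + g + δ).
k^0.64 = 0.28 / (0.008 + 0.024 + 0.082) = 0.28 / 0.114 = 2.4561
k* = 2.4561^(1/0.64) ≈ 4.0715
y* = (k*)^α = 4.0715^0.36 ≈ 1.6577
c* = (1 − s)·y* = (1 − 0.28) × 1.6577 ≈ 1.1935

c* = 1.194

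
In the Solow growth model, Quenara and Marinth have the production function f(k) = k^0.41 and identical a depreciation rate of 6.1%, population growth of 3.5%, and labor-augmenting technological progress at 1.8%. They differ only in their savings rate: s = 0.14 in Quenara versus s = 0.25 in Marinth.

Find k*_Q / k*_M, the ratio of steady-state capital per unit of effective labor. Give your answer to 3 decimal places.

Steady-state k* = [s/(n + g + δ)]^(1/(1−α)), so the ratio is [ (s_Q/(n + g + δ)_Q) / (s_M/(n + g + δ)_M) ]^1.6949.
s_Q/(n + g + δ)_Q = 0.14/0.114 = 1.2281; s_M/(n + g + δ)_M = 0.25/0.114 = 2.1930.
Ratio = (1.2281/2.1930)^1.6949 = 0.5600^1.6949 ≈ 0.3743

k*_Q / k*_M ≈ 0.374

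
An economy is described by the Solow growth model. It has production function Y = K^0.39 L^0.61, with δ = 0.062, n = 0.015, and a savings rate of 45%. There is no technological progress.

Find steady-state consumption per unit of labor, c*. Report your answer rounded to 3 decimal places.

c* ≈ 1.700

In steady state, investment equals break-even investment: s·k^α = (n + δ)·k.
Rearranging, k^(1−α) = s / (n + δ).
k^0.61 = 0.45 / (0.015 + 0.062) = 0.45 / 0.077 = 5.8442
k* = 5.8442^(1/0.61) ≈ 18.0687
y* = (k*)^α = 18.0687^0.39 ≈ 3.0917
c* = (1 − s)·y* = (1 − 0.45) × 3.0917 ≈ 1.7004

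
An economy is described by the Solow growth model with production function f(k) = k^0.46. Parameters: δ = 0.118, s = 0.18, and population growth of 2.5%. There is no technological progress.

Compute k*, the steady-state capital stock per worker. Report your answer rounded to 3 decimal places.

k* ≈ 1.531

At the steady state, Δk = 0, so s·k^α = (n + δ)·k.
Dividing both sides by k: k^(1−α) = s / (n + δ).
k^0.54 = 0.18 / (0.025 + 0.118) = 0.18 / 0.143 = 1.2587
k* = 1.2587^(1/0.54) ≈ 1.5312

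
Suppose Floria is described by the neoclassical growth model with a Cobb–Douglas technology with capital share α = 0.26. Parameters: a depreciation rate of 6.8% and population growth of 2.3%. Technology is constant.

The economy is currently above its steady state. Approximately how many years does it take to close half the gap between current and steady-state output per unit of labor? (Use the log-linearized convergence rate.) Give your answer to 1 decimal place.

half-life ≈ 10.3 years

Near the steady state the convergence rate is λ = (1 − α)(n + δ).
λ = (1 − 0.26) × 0.091 = 0.74 × 0.091 = 0.06734
Half-life = ln 2 / λ = 0.6931 / 0.06734 ≈ 10.29 years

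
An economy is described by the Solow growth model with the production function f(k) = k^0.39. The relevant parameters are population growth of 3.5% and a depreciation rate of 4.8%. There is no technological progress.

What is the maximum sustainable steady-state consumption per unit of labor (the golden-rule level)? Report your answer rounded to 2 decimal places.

c_gold ≈ 1.64

At the golden rule, f'(k) = n + δ, so α·k^(α−1) = n + δ and k_gold = (α/(n + δ))^(1/(1−α)).
k_gold = (0.39/0.083)^(1/0.61) = 4.6988^1.6393 ≈ 12.6354
c_gold = f(k_gold) − (n + δ)·k_gold = 2.6892 − 0.083×12.6354 ≈ 1.6405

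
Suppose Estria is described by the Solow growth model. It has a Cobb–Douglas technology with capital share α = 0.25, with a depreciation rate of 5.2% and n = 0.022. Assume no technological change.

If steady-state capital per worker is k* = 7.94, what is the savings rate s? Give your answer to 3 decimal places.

At the steady state, Δk = 0, so s·k^α = (n + δ)·k.
So s / (n + δ) = (k*)^(1−α) = 7.94^0.75 = 4.7300.
Therefore s = 4.7300 × (n + δ) = 4.7300 × 0.074 = 0.3500.

s ≈ 0.350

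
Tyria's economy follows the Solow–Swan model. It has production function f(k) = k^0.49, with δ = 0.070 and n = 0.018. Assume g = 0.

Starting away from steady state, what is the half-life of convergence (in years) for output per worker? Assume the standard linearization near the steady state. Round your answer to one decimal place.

t_½ ≈ 15.4 years

Near the steady state the convergence rate is λ = (1 − α)(n + δ).
λ = (1 − 0.49) × 0.088 = 0.51 × 0.088 = 0.04488
Half-life = ln 2 / λ = 0.6931 / 0.04488 ≈ 15.44 years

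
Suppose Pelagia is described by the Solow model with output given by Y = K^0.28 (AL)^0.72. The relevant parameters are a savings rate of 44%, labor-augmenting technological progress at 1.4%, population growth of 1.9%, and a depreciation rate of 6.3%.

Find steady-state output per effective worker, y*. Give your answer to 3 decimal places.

y* ≈ 1.808

In steady state, investment equals break-even investment: s·k^α = (n + g + δ)·k.
Rearranging, k^(1−α) = s / (n + g + δ).
k^0.72 = 0.44 / (0.019 + 0.014 + 0.063) = 0.44 / 0.096 = 4.5833
k* = 4.5833^(1/0.72) ≈ 8.2852
y* = (k*)^α = 8.2852^0.28 ≈ 1.8077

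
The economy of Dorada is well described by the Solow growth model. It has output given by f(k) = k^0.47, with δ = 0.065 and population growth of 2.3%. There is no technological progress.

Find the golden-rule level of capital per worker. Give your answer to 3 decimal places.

The golden rule sets f'(k) = n + δ, i.e. α·k^(α−1) = n + δ.
So k^(1−α) = α / (n + δ) = 0.47 / 0.088 = 5.3409.
k_gold = 5.3409^(1/0.53) ≈ 23.5970

k_gold ≈ 23.597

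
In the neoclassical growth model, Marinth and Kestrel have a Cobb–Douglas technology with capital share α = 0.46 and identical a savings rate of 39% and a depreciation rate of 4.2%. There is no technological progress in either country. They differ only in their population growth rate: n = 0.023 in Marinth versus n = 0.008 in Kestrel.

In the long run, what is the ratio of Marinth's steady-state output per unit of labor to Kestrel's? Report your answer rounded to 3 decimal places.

ratio ≈ 0.800

Steady-state y* = [s/(n + δ)]^(α/(1−α)), so the ratio is [ (s_M/(n + δ)_M) / (s_K/(n + δ)_K) ]^0.8519.
s_M/(n + δ)_M = 0.39/0.065 = 6.0000; s_K/(n + δ)_K = 0.39/0.050 = 7.8000.
Ratio = (6.0000/7.8000)^0.8519 = 0.7692^0.8519 ≈ 0.7997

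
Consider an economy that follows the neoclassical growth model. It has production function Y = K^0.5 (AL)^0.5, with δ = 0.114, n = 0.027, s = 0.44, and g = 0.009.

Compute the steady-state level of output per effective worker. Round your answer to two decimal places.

In steady state, investment equals break-even investment: s·k^α = (n + g + δ)·k.
Rearranging, k^(1−α) = s / (n + g + δ).
k^0.5 = 0.44 / (0.027 + 0.009 + 0.114) = 0.44 / 0.150 = 2.9333
k* = 2.9333^(1/0.5) ≈ 8.6042
y* = (k*)^α = 8.6042^0.5 ≈ 2.9333

y* ≈ 2.93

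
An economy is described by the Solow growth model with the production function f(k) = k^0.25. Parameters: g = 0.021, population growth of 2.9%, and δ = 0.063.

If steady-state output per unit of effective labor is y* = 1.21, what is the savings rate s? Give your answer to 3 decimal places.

s ≈ 0.200

At the steady state, Δk = 0, so s·k^α = (n + g + δ)·k.
Since y* = [s/(n + g + δ)]^(α/(1−α)), we have s/(n + g + δ) = (y*)^((1−α)/α) = 1.21^3 = 1.7716.
Therefore s = 1.7716 × (n + g + δ) = 1.7716 × 0.113 = 0.2002.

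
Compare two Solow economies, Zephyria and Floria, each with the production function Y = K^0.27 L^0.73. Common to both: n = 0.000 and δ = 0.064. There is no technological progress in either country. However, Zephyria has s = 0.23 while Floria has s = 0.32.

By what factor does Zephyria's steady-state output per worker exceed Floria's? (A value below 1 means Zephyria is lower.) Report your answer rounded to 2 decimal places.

Steady-state y* = [s/(n + δ)]^(α/(1−α)), so the ratio is [ (s_Z/(n + δ)_Z) / (s_F/(n + δ)_F) ]^0.3699.
s_Z/(n + δ)_Z = 0.23/0.064 = 3.5938; s_F/(n + δ)_F = 0.32/0.064 = 5.0000.
Ratio = (3.5938/5.0000)^0.3699 = 0.7188^0.3699 ≈ 0.8850

y*_Z / y*_F ≈ 0.89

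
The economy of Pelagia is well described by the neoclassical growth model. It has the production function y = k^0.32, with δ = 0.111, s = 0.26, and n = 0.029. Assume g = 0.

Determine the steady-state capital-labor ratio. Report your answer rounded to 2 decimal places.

k* = 2.49

Steady state requires s·f(k) = (n + δ)·k, i.e. s·k^α = (n + δ)·k.
Dividing both sides by k: k^(1−α) = s / (n + δ).
k^0.68 = 0.26 / (0.029 + 0.111) = 0.26 / 0.140 = 1.8571
k* = 1.8571^(1/0.68) ≈ 2.4851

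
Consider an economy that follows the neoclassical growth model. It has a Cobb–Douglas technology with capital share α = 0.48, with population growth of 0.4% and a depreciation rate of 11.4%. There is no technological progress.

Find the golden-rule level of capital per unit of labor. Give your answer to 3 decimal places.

The golden rule sets f'(k) = n + δ, i.e. α·k^(α−1) = n + δ.
So k^(1−α) = α / (n + δ) = 0.48 / 0.118 = 4.0678.
k_gold = 4.0678^(1/0.52) ≈ 14.8541

k_gold ≈ 14.854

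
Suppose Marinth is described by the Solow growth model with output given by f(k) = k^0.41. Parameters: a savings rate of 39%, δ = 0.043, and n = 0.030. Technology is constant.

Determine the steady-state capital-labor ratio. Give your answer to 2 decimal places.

k* = 17.12

At the steady state, Δk = 0, so s·k^α = (n + δ)·k.
Rearranging, k^(1−α) = s / (n + δ).
k^0.59 = 0.39 / (0.030 + 0.043) = 0.39 / 0.073 = 5.3425
k* = 5.3425^(1/0.59) ≈ 17.1185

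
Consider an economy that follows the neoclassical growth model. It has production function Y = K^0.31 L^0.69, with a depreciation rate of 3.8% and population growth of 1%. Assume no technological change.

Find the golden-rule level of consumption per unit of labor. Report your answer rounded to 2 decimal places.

c_gold ≈ 1.60

At the golden rule, f'(k) = n + δ, so α·k^(α−1) = n + δ and k_gold = (α/(n + δ))^(1/(1−α)).
k_gold = (0.31/0.048)^(1/0.69) = 6.4583^1.4493 ≈ 14.9315
c_gold = f(k_gold) − (n + δ)·k_gold = 2.3119 − 0.048×14.9315 ≈ 1.5952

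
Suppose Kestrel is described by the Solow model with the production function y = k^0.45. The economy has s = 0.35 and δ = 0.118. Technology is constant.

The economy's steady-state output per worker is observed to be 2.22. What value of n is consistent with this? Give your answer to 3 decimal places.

In steady state, investment equals break-even investment: s·k^α = (n + δ)·k.
Since y* = [s/(n + δ)]^(α/(1−α)), we have s/(n + δ) = (y*)^((1−α)/α) = 2.22^1.2222 = 2.6504.
Therefore n + δ = s / 2.6504 = 0.35 / 2.6504 = 0.1321, so n = 0.1321 − 0.118 = 0.0141.

n ≈ 0.014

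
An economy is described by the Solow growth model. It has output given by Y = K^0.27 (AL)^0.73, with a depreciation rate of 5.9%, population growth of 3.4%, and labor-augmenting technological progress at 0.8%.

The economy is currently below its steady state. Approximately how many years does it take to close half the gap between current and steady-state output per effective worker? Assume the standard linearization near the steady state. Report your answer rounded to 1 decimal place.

Near the steady state the convergence rate is λ = (1 − α)(n + g + δ).
λ = (1 − 0.27) × 0.101 = 0.73 × 0.101 = 0.07373
Half-life = ln 2 / λ = 0.6931 / 0.07373 ≈ 9.40 years

half-life ≈ 9.4 years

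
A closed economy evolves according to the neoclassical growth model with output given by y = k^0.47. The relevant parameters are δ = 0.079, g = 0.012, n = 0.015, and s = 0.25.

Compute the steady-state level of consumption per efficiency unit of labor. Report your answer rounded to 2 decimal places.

c* = 1.61

Steady state requires s·f(k) = (n + g + δ)·k, i.e. s·k^α = (n + g + δ)·k.
Dividing both sides by k: k^(1−α) = s / (n + g + δ).
k^0.53 = 0.25 / (0.015 + 0.012 + 0.079) = 0.25 / 0.106 = 2.3585
k* = 2.3585^(1/0.53) ≈ 5.0476
y* = (k*)^α = 5.0476^0.47 ≈ 2.1402
c* = (1 − s)·y* = (1 − 0.25) × 2.1402 ≈ 1.6052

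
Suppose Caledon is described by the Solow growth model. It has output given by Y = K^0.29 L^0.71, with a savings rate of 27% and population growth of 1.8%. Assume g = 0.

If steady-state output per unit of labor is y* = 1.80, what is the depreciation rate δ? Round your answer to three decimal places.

δ ≈ 0.046

At the steady state, Δk = 0, so s·k^α = (n + δ)·k.
Since y* = [s/(n + δ)]^(α/(1−α)), we have s/(n + δ) = (y*)^((1−α)/α) = 1.80^2.4483 = 4.2168.
Therefore n + δ = s / 4.2168 = 0.27 / 4.2168 = 0.0640, so δ = 0.0640 − 0.018 = 0.0460.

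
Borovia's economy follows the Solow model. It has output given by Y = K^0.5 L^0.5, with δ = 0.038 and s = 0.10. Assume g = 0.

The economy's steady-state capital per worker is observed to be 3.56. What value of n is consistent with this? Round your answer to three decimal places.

n ≈ 0.015

At the steady state, Δk = 0, so s·k^α = (n + δ)·k.
So s / (n + δ) = (k*)^(1−α) = 3.56^0.5 = 1.8868.
Therefore n + δ = s / 1.8868 = 0.10 / 1.8868 = 0.0530, so n = 0.0530 − 0.038 = 0.0150.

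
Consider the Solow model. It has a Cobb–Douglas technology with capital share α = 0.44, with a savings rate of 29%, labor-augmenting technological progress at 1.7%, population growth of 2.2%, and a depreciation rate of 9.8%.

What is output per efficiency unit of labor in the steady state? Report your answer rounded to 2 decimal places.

At the steady state, Δk = 0, so s·k^α = (n + g + δ)·k.
Dividing both sides by k: k^(1−α) = s / (n + g + δ).
k^0.56 = 0.29 / (0.022 + 0.017 + 0.098) = 0.29 / 0.137 = 2.1168
k* = 2.1168^(1/0.56) ≈ 3.8157
y* = (k*)^α = 3.8157^0.44 ≈ 1.8026

y* ≈ 1.80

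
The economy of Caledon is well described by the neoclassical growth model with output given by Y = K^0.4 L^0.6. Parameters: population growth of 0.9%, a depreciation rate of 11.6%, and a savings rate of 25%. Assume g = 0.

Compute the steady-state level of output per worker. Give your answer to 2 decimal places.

y* ≈ 1.59

Steady state requires s·f(k) = (n + δ)·k, i.e. s·k^α = (n + δ)·k.
Dividing both sides by k: k^(1−α) = s / (n + δ).
k^0.6 = 0.25 / (0.009 + 0.116) = 0.25 / 0.125 = 2.0000
k* = 2.0000^(1/0.6) ≈ 3.1748
y* = (k*)^α = 3.1748^0.4 ≈ 1.5874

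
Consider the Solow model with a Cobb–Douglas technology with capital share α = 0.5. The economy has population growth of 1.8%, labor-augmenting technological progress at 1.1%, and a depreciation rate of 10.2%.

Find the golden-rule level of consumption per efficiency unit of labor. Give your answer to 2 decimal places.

c_gold ≈ 1.91

At the golden rule, f'(k) = n + g + δ, so α·k^(α−1) = n + g + δ and k_gold = (α/(n + g + δ))^(1/(1−α)).
k_gold = (0.5/0.131)^(1/0.5) = 3.8168^2 ≈ 14.5680
c_gold = f(k_gold) − (n + g + δ)·k_gold = 3.8168 − 0.131×14.5680 ≈ 1.9084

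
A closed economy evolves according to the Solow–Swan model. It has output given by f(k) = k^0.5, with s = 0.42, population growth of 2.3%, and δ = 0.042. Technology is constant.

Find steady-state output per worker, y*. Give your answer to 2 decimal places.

In steady state, investment equals break-even investment: s·k^α = (n + δ)·k.
Dividing both sides by k: k^(1−α) = s / (n + δ).
k^0.5 = 0.42 / (0.023 + 0.042) = 0.42 / 0.065 = 6.4615
k* = 6.4615^(1/0.5) ≈ 41.7510
y* = (k*)^α = 41.7510^0.5 ≈ 6.4615

y* ≈ 6.46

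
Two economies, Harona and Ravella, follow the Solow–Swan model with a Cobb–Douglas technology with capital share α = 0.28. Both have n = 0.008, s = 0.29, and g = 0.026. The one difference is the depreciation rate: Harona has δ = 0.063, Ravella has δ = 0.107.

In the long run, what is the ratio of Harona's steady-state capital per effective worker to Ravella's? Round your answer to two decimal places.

Steady-state k* = [s/(n + g + δ)]^(1/(1−α)), so the ratio is [ (s_H/(n + g + δ)_H) / (s_R/(n + g + δ)_R) ]^1.3889.
s_H/(n + g + δ)_H = 0.29/0.097 = 2.9897; s_R/(n + g + δ)_R = 0.29/0.141 = 2.0567.
Ratio = (2.9897/2.0567)^1.3889 = 1.4536^1.3889 ≈ 1.6812

ratio ≈ 1.68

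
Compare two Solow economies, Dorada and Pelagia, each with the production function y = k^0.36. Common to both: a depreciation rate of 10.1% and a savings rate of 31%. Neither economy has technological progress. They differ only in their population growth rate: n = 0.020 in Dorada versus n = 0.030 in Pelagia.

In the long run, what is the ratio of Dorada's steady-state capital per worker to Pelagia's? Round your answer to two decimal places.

ratio ≈ 1.13

Steady-state k* = [s/(n + δ)]^(1/(1−α)), so the ratio is [ (s_D/(n + δ)_D) / (s_P/(n + δ)_P) ]^1.5625.
s_D/(n + δ)_D = 0.31/0.121 = 2.5620; s_P/(n + δ)_P = 0.31/0.131 = 2.3664.
Ratio = (2.5620/2.3664)^1.5625 = 1.0827^1.5625 ≈ 1.1322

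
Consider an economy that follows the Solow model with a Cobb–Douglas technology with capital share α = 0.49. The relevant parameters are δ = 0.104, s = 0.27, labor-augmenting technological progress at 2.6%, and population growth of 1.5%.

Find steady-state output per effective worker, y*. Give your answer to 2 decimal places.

y* ≈ 1.82

At the steady state, Δk = 0, so s·k^α = (n + g + δ)·k.
Dividing both sides by k: k^(1−α) = s / (n + g + δ).
k^0.51 = 0.27 / (0.015 + 0.026 + 0.104) = 0.27 / 0.145 = 1.8621
k* = 1.8621^(1/0.51) ≈ 3.3839
y* = (k*)^α = 3.3839^0.49 ≈ 1.8172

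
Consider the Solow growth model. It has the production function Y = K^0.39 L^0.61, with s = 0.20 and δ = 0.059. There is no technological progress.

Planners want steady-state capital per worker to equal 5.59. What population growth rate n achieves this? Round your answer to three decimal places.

n ≈ 0.011

Steady state requires s·f(k) = (n + δ)·k, i.e. s·k^α = (n + δ)·k.
So s / (n + δ) = (k*)^(1−α) = 5.59^0.61 = 2.8571.
Therefore n + δ = s / 2.8571 = 0.20 / 2.8571 = 0.0700, so n = 0.0700 − 0.059 = 0.0110.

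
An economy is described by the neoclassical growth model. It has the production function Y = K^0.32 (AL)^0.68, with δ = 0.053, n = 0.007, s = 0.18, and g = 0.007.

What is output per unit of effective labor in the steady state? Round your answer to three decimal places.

y* ≈ 1.592

At the steady state, Δk = 0, so s·k^α = (n + g + δ)·k.
Rearranging, k^(1−α) = s / (n + g + δ).
k^0.68 = 0.18 / (0.007 + 0.007 + 0.053) = 0.18 / 0.067 = 2.6866
k* = 2.6866^(1/0.68) ≈ 4.2774
y* = (k*)^α = 4.2774^0.32 ≈ 1.5921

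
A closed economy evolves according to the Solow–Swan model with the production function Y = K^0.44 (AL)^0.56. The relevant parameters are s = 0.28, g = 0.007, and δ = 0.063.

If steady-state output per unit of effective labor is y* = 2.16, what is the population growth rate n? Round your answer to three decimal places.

n ≈ 0.035

In steady state, investment equals break-even investment: s·k^α = (n + g + δ)·k.
Since y* = [s/(n + g + δ)]^(α/(1−α)), we have s/(n + g + δ) = (y*)^((1−α)/α) = 2.16^1.2727 = 2.6648.
Therefore n + g + δ = s / 2.6648 = 0.28 / 2.6648 = 0.1051, so n = 0.1051 − 0.070 = 0.0351.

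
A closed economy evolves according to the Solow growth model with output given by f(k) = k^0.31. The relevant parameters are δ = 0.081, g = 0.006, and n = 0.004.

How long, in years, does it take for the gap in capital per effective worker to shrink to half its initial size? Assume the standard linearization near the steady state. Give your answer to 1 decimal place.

Near the steady state the convergence rate is λ = (1 − α)(n + g + δ).
λ = (1 − 0.31) × 0.091 = 0.69 × 0.091 = 0.06279
Half-life = ln 2 / λ = 0.6931 / 0.06279 ≈ 11.04 years

half-life ≈ 11.0 years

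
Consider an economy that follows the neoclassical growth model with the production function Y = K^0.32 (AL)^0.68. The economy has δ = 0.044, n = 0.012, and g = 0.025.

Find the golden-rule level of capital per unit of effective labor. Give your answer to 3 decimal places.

The golden rule sets f'(k) = n + g + δ, i.e. α·k^(α−1) = n + g + δ.
So k^(1−α) = α / (n + g + δ) = 0.32 / 0.081 = 3.9506.
k_gold = 3.9506^(1/0.68) ≈ 7.5413

k_gold ≈ 7.541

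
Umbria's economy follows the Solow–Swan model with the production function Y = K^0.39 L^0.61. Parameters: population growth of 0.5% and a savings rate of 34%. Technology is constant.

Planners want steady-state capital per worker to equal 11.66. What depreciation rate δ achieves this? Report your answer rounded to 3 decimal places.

Steady state requires s·f(k) = (n + δ)·k, i.e. s·k^α = (n + δ)·k.
So s / (n + δ) = (k*)^(1−α) = 11.66^0.61 = 4.4739.
Therefore n + δ = s / 4.4739 = 0.34 / 4.4739 = 0.0760, so δ = 0.0760 − 0.005 = 0.0710.

δ ≈ 0.071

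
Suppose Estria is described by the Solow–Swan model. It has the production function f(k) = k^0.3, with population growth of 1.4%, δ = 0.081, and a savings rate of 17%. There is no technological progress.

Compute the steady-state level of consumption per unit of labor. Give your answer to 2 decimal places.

c* ≈ 1.07

At the steady state, Δk = 0, so s·k^α = (n + δ)·k.
Dividing both sides by k: k^(1−α) = s / (n + δ).
k^0.7 = 0.17 / (0.014 + 0.081) = 0.17 / 0.095 = 1.7895
k* = 1.7895^(1/0.7) ≈ 2.2964
y* = (k*)^α = 2.2964^0.3 ≈ 1.2833
c* = (1 − s)·y* = (1 − 0.17) × 1.2833 ≈ 1.0651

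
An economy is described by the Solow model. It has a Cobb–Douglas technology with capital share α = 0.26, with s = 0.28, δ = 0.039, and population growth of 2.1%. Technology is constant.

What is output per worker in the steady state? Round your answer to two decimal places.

At the steady state, Δk = 0, so s·k^α = (n + δ)·k.
Rearranging, k^(1−α) = s / (n + δ).
k^0.74 = 0.28 / (0.021 + 0.039) = 0.28 / 0.060 = 4.6667
k* = 4.6667^(1/0.74) ≈ 8.0180
y* = (k*)^α = 8.0180^0.26 ≈ 1.7181

y* ≈ 1.72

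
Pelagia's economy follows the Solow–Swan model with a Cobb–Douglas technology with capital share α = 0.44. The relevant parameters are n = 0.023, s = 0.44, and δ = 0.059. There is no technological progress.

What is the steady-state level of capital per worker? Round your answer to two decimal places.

At the steady state, Δk = 0, so s·k^α = (n + δ)·k.
Dividing both sides by k: k^(1−α) = s / (n + δ).
k^0.56 = 0.44 / (0.023 + 0.059) = 0.44 / 0.082 = 5.3659
k* = 5.3659^(1/0.56) ≈ 20.0878

k* ≈ 20.09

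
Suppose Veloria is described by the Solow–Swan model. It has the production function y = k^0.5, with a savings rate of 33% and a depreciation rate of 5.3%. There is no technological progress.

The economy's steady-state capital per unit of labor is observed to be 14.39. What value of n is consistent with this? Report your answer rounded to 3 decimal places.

In steady state, investment equals break-even investment: s·k^α = (n + δ)·k.
So s / (n + δ) = (k*)^(1−α) = 14.39^0.5 = 3.7934.
Therefore n + δ = s / 3.7934 = 0.33 / 3.7934 = 0.0870, so n = 0.0870 − 0.053 = 0.0340.

n ≈ 0.034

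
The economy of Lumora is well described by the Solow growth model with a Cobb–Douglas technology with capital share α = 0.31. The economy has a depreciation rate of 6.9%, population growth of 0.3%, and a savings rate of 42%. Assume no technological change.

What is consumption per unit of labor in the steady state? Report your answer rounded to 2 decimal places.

At the steady state, Δk = 0, so s·k^α = (n + δ)·k.
Dividing both sides by k: k^(1−α) = s / (n + δ).
k^0.69 = 0.42 / (0.003 + 0.069) = 0.42 / 0.072 = 5.8333
k* = 5.8333^(1/0.69) ≈ 12.8831
y* = (k*)^α = 12.8831^0.31 ≈ 2.2085
c* = (1 − s)·y* = (1 − 0.42) × 2.2085 ≈ 1.2809

c* = 1.28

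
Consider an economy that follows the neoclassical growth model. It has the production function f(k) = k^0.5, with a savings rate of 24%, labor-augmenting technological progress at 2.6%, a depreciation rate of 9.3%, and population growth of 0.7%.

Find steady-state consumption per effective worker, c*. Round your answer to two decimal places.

c* ≈ 1.45

In steady state, investment equals break-even investment: s·k^α = (n + g + δ)·k.
Dividing both sides by k: k^(1−α) = s / (n + g + δ).
k^0.5 = 0.24 / (0.007 + 0.026 + 0.093) = 0.24 / 0.126 = 1.9048
k* = 1.9048^(1/0.5) ≈ 3.6283
y* = (k*)^α = 3.6283^0.5 ≈ 1.9048
c* = (1 − s)·y* = (1 − 0.24) × 1.9048 ≈ 1.4476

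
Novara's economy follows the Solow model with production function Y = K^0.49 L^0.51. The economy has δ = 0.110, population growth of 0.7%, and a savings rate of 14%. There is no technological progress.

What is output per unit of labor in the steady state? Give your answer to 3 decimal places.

At the steady state, Δk = 0, so s·k^α = (n + δ)·k.
Dividing both sides by k: k^(1−α) = s / (n + δ).
k^0.51 = 0.14 / (0.007 + 0.110) = 0.14 / 0.117 = 1.1966
k* = 1.1966^(1/0.51) ≈ 1.4218
y* = (k*)^α = 1.4218^0.49 ≈ 1.1882

y* = 1.188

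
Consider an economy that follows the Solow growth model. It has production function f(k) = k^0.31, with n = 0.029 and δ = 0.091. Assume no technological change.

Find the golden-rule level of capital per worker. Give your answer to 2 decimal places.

k_gold ≈ 3.96

The golden rule sets f'(k) = n + δ, i.e. α·k^(α−1) = n + δ.
So k^(1−α) = α / (n + δ) = 0.31 / 0.120 = 2.5833.
k_gold = 2.5833^(1/0.69) ≈ 3.9569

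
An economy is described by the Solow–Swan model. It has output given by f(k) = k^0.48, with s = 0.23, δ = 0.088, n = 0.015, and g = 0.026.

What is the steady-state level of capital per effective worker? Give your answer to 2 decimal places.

k* ≈ 3.04

Steady state requires s·f(k) = (n + g + δ)·k, i.e. s·k^α = (n + g + δ)·k.
Dividing both sides by k: k^(1−α) = s / (n + g + δ).
k^0.52 = 0.23 / (0.015 + 0.026 + 0.088) = 0.23 / 0.129 = 1.7829
k* = 1.7829^(1/0.52) ≈ 3.0404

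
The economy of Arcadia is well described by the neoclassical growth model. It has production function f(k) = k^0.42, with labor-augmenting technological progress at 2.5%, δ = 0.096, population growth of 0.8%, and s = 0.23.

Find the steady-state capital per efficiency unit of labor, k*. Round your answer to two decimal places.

k* ≈ 2.71

In steady state, investment equals break-even investment: s·k^α = (n + g + δ)·k.
Rearranging, k^(1−α) = s / (n + g + δ).
k^0.58 = 0.23 / (0.008 + 0.025 + 0.096) = 0.23 / 0.129 = 1.7829
k* = 1.7829^(1/0.58) ≈ 2.7101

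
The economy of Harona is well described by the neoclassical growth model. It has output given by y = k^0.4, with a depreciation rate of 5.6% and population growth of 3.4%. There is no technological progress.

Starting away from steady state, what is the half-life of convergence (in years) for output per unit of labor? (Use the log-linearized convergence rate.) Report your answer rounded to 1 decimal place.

about 12.8 years

Near the steady state the convergence rate is λ = (1 − α)(n + δ).
λ = (1 − 0.4) × 0.090 = 0.6 × 0.090 = 0.0540
Half-life = ln 2 / λ = 0.6931 / 0.0540 ≈ 12.84 years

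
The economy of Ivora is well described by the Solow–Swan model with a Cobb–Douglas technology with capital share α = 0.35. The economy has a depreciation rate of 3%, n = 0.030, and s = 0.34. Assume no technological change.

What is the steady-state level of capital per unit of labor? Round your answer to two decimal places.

In steady state, investment equals break-even investment: s·k^α = (n + δ)·k.
Rearranging, k^(1−α) = s / (n + δ).
k^0.65 = 0.34 / (0.030 + 0.030) = 0.34 / 0.060 = 5.6667
k* = 5.6667^(1/0.65) ≈ 14.4201

k* = 14.42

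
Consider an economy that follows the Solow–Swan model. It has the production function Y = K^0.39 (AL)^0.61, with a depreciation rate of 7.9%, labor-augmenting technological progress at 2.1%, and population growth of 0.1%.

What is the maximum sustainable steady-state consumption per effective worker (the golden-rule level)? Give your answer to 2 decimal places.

c_gold ≈ 1.45

At the golden rule, f'(k) = n + g + δ, so α·k^(α−1) = n + g + δ and k_gold = (α/(n + g + δ))^(1/(1−α)).
k_gold = (0.39/0.101)^(1/0.61) = 3.8614^1.6393 ≈ 9.1591
c_gold = f(k_gold) − (n + g + δ)·k_gold = 2.3720 − 0.101×9.1591 ≈ 1.4469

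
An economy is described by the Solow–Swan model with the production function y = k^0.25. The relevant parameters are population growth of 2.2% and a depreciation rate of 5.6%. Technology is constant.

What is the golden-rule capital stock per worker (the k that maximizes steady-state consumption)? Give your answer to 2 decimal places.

The golden rule sets f'(k) = n + δ, i.e. α·k^(α−1) = n + δ.
So k^(1−α) = α / (n + δ) = 0.25 / 0.078 = 3.2051.
k_gold = 3.2051^(1/0.75) ≈ 4.7256

k_gold ≈ 4.73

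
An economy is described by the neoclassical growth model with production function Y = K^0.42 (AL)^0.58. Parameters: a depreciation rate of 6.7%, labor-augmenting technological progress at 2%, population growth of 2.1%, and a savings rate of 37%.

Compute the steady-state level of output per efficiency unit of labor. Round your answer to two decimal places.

Steady state requires s·f(k) = (n + g + δ)·k, i.e. s·k^α = (n + g + δ)·k.
Rearranging, k^(1−α) = s / (n + g + δ).
k^0.58 = 0.37 / (0.021 + 0.020 + 0.067) = 0.37 / 0.108 = 3.4259
k* = 3.4259^(1/0.58) ≈ 8.3565
y* = (k*)^α = 8.3565^0.42 ≈ 2.4392

y* = 2.44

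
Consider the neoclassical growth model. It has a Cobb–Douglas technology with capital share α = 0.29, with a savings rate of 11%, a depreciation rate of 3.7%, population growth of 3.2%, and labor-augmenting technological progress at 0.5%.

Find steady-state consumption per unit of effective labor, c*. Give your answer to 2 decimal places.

c* ≈ 1.05

In steady state, investment equals break-even investment: s·k^α = (n + g + δ)·k.
Dividing both sides by k: k^(1−α) = s / (n + g + δ).
k^0.71 = 0.11 / (0.032 + 0.005 + 0.037) = 0.11 / 0.074 = 1.4865
k* = 1.4865^(1/0.71) ≈ 1.7478
y* = (k*)^α = 1.7478^0.29 ≈ 1.1758
c* = (1 − s)·y* = (1 − 0.11) × 1.1758 ≈ 1.0465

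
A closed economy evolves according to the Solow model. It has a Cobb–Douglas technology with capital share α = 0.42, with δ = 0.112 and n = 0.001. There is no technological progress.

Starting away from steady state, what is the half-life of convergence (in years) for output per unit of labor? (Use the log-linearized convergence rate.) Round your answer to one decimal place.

Near the steady state the convergence rate is λ = (1 − α)(n + δ).
λ = (1 − 0.42) × 0.113 = 0.58 × 0.113 = 0.06554
Half-life = ln 2 / λ = 0.6931 / 0.06554 ≈ 10.58 years

half-life ≈ 10.6 years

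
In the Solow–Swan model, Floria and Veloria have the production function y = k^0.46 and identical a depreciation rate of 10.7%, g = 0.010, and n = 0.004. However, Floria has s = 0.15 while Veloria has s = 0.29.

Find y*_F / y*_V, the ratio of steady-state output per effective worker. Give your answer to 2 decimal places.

Steady-state y* = [s/(n + g + δ)]^(α/(1−α)), so the ratio is [ (s_F/(n + g + δ)_F) / (s_V/(n + g + δ)_V) ]^0.8519.
s_F/(n + g + δ)_F = 0.15/0.121 = 1.2397; s_V/(n + g + δ)_V = 0.29/0.121 = 2.3967.
Ratio = (1.2397/2.3967)^0.8519 = 0.5173^0.8519 ≈ 0.5703

y*_F / y*_V ≈ 0.57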